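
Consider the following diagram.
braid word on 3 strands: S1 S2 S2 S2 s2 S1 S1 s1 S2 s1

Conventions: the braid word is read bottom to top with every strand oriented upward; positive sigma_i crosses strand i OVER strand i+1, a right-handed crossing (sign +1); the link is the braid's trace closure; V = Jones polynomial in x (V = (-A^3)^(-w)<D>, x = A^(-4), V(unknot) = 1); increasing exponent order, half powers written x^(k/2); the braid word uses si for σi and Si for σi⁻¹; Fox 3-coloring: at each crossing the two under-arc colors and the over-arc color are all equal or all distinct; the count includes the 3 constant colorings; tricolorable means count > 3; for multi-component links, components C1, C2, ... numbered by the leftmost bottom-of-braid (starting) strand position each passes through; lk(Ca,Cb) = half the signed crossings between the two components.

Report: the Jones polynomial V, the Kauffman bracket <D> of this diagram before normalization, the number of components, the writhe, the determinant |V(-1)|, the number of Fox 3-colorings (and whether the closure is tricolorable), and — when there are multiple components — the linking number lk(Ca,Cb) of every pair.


V(x) = -x^-4 + x^-3 + x^-1
bracket: A^-8 + 1 - A^4, w = -4
1 component, writhe -4, over 10 crossings
det 3, colorings 9 of 3^10 — tricolorable
observation: the word shrinks to σ1⁻¹ σ2⁻¹ σ2⁻¹ σ1⁻¹ σ2⁻¹ σ1 after cancelling


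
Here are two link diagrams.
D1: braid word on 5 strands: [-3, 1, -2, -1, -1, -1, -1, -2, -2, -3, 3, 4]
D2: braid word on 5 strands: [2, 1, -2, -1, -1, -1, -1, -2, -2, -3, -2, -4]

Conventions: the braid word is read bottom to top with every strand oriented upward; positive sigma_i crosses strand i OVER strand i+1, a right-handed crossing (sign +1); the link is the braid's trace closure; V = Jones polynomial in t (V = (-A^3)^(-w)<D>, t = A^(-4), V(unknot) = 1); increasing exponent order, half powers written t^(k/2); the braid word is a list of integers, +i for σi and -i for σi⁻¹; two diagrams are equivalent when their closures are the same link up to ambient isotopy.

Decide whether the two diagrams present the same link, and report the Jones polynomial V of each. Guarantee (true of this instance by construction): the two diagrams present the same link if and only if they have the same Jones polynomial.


equivalent: yes
D1 (bracket A^-10 - A^-6 + 3A^-2 - 3A^2 + 3A^6 - 3A^10 + 2A^14 - A^18; 12 crossings at w = -6): V = -t^-9 + 2t^-8 - 3t^-7 + 3t^-6 - 3t^-5 + 3t^-4 - t^-3 + t^-2
V(D2) = -t^-9 + 2t^-8 - 3t^-7 + 3t^-6 - 3t^-5 + 3t^-4 - t^-3 + t^-2  (w -8, c 12, <D> = A^-16 - A^-12 + 3A^-8 - 3A^-4 + 3 - 3A^4 + 2A^8 - A^12)
key observation: all 2 diagrams share one V(t), hence one class


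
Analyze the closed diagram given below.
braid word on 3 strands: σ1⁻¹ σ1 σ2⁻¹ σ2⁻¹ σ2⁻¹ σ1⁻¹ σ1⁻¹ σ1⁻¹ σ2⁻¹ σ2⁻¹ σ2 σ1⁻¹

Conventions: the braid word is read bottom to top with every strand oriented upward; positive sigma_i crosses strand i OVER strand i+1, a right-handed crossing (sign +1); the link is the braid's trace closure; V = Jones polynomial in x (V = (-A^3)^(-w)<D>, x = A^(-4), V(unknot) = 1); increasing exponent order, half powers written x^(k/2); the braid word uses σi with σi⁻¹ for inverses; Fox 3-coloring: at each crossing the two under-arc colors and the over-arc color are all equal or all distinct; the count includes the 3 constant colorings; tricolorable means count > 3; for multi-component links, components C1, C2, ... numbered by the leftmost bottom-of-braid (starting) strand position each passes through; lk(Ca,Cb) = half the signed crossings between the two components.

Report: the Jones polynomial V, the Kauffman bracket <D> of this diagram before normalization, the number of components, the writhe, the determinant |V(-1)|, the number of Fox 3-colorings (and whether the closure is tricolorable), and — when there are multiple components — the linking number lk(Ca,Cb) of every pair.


V(x) = -x^-10 + x^-9 - x^-8 + x^-7 - x^-6 + x^-5 + x^-3
bracket: A^-12 + A^-4 - 1 + A^4 - A^8 + A^12 - A^16, w = -8
1 component, writhe -8, over 12 crossings
det 7, colorings 3 of 3^12 — not tricolorable
observation: V spans 7 powers of x: at least 7 crossings in any diagram


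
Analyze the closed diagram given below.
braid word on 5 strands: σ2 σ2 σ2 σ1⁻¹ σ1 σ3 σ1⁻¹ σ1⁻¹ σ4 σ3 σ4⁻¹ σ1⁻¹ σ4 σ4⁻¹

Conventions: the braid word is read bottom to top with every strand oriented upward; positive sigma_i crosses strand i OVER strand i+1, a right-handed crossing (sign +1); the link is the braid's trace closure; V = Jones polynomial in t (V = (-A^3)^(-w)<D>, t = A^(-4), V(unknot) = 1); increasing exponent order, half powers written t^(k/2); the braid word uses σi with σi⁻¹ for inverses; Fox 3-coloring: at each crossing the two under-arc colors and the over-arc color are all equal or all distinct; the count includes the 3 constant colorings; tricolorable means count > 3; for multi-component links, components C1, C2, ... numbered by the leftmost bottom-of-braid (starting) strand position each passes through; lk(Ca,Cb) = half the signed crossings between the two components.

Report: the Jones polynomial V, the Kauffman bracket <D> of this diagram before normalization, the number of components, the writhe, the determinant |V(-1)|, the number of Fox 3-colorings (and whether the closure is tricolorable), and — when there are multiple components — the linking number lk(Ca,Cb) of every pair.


V(t) = -t^-3 + t^-2 - t^-1 + 3 - t + t^2 - t^3
bracket: -A^-6 + A^-2 - A^2 + 3A^6 - A^10 + A^14 - A^18, w = +2
1 component, writhe +2, over 14 crossings
det 9, colorings 27 of 3^14 — tricolorable
observation: V is palindromic (span 6, det 9): t -> 1/t fixes it; necessary, not sufficient, for amphichirality


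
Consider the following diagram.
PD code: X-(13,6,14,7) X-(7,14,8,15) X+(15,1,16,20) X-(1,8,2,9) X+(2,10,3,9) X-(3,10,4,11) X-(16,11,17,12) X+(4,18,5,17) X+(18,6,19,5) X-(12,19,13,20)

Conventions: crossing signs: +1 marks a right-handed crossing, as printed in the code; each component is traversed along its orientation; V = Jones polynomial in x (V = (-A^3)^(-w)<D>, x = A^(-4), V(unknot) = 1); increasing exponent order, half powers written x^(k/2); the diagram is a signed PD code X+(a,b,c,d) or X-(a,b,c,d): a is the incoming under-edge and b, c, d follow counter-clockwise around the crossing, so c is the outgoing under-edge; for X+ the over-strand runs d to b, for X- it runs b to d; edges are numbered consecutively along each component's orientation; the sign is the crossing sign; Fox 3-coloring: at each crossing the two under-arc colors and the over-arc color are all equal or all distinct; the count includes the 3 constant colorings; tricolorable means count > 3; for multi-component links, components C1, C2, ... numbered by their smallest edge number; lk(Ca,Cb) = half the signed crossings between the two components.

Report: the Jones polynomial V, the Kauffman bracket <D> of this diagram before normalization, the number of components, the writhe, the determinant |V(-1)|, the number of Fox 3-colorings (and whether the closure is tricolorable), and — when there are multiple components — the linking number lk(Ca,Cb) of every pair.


V = -x^-5 + x^-4 - x^-3 + 2x^-2 - x^-1 + 2 - x
<D> = -A^-10 + 2A^-6 - A^-2 + 2A^2 - A^6 + A^10 - A^14 (w = -2)
1 component over 10 crossings, w = -2
9 Fox colorings among 3^10, |V(-1)| = 9: tricolorable
why: det 9 = |V(-1)|; divisible by 3, so tricolorable


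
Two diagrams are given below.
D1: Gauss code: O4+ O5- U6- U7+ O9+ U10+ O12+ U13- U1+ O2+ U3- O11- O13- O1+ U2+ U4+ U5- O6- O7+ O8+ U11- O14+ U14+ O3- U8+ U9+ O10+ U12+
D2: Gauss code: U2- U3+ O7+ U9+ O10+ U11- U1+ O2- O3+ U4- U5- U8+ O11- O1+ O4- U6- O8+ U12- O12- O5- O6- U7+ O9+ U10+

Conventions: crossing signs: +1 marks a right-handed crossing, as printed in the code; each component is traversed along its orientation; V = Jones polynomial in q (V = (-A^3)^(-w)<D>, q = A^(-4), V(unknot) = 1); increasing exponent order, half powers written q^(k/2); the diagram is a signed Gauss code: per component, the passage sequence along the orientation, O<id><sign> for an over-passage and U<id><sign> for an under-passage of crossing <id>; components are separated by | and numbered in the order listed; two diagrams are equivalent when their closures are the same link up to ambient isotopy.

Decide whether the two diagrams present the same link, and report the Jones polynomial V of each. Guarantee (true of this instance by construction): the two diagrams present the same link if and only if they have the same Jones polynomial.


same link: no
V(D1) = q^-1 - 1 + 2q - 3q^2 + 3q^3 - 2q^4 + 2q^5 - q^6  [14 crossings, <D> = -A^-12 + 2A^-8 - 2A^-4 + 3 - 3A^4 + 2A^8 - A^12 + A^16, w = +4]
V(D2) = q + q^3 - q^4  (w 0, c 12, <D> = -A^-16 + A^-12 + A^-4)
note: 2 values of V(q) split the 2 diagrams


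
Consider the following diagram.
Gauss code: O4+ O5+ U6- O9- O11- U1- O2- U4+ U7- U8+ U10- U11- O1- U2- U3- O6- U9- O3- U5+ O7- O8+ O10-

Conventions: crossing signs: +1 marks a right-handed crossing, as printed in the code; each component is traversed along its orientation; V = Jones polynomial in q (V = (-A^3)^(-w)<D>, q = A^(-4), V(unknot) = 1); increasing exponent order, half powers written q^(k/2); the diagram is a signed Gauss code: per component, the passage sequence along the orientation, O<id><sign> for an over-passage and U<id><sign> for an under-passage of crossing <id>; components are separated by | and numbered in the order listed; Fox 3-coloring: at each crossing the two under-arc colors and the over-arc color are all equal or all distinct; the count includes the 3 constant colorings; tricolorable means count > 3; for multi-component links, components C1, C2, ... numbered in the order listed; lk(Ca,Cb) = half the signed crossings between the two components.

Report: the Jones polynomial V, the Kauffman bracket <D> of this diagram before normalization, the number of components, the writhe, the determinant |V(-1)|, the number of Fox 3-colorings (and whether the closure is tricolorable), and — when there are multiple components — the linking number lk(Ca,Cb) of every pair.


V = q^-8 - 2q^-7 + q^-6 - 2q^-5 + 2q^-4 + q^-2
<D> = -A^-7 - 2A + 2A^5 - A^9 + 2A^13 - A^17 (w = -5)
1 component over 11 crossings, w = -5
27 Fox colorings among 3^11, |V(-1)| = 9: tricolorable
why: |V(-1)| = 9: so tricolorable, since 3 divides 9


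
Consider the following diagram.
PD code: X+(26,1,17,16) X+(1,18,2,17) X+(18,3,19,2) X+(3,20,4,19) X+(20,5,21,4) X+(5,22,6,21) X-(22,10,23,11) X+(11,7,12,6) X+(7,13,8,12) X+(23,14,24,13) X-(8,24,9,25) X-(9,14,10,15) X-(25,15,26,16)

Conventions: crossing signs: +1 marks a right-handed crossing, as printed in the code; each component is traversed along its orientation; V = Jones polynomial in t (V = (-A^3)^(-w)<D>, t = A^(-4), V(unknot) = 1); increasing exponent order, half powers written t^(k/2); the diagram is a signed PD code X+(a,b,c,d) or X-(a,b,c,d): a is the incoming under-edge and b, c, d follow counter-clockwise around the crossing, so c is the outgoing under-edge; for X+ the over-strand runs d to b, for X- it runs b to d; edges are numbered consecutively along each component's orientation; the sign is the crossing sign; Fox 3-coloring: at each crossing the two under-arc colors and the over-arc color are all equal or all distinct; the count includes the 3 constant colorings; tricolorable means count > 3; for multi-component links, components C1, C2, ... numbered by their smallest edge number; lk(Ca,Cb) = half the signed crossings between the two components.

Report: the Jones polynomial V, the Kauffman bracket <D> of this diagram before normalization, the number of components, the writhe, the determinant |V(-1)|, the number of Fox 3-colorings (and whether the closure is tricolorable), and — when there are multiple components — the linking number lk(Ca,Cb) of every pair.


V = -t^(1/2) + t^(3/2) - 2t^(5/2) + 2t^(7/2) - 3t^(9/2) + 3t^(11/2) - 3t^(13/2) + 2t^(15/2) - 2t^(17/2) + t^(19/2)
<D> = -A^-23 + 2A^-19 - 2A^-15 + 3A^-11 - 3A^-7 + 3A^-3 - 2A + 2A^5 - A^9 + A^13 (w = +5)
2 components over 13 crossings, w = +5
lk(C1,C2): +2
3 Fox colorings among 3^13, |V(-1)| = 20: not tricolorable
why: summing lk over 1 pair gives +2


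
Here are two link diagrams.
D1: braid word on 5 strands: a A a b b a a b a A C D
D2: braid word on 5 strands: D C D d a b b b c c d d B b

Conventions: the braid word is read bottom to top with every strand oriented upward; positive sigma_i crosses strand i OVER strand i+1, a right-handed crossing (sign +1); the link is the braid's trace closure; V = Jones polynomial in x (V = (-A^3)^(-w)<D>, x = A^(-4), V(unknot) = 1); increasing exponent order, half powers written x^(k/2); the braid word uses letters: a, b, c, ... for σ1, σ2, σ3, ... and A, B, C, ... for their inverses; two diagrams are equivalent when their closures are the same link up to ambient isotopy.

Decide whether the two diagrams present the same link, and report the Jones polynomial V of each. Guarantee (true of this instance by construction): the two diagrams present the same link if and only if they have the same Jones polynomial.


equivalent: no
V(D1) = x^2 + x^4 - x^5 + x^6 - x^7  (w +4, c 12, <D> = -A^-16 + A^-12 - A^-8 + A^-4 + A^4)
V(D2) = x + x^3 - x^4  (w +6, c 14, <D> = -A^2 + A^6 + A^14)
why: 2 values of V(x) split the 2 diagrams


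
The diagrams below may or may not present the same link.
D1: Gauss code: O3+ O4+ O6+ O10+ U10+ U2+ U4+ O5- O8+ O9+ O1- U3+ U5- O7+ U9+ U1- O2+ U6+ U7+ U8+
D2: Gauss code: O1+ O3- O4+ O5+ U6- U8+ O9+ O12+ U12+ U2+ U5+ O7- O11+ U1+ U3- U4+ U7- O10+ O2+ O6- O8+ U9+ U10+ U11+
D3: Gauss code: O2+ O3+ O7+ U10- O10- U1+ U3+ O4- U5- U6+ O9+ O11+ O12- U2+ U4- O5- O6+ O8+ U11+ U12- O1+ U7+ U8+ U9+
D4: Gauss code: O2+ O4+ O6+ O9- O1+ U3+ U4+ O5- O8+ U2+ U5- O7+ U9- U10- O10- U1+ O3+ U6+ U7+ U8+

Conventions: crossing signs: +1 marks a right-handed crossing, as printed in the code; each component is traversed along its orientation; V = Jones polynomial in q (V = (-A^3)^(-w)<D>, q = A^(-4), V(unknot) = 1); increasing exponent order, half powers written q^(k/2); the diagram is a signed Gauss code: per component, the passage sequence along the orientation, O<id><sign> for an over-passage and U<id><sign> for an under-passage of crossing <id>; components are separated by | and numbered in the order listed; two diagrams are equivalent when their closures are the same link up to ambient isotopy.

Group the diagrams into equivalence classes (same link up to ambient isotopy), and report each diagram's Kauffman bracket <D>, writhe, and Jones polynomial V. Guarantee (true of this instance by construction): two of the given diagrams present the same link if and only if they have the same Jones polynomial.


grouping into links: {D1, D2, D3, D4}
V(D1) = q - q^2 + 2q^3 - q^4 + q^5 - q^6  (w +6, c 10, <D> = -A^-6 + A^-2 - A^2 + 2A^6 - A^10 + A^14)
D2 (bracket -A^-6 + A^-2 - A^2 + 2A^6 - A^10 + A^14; 12 crossings at w = +6): V = q - q^2 + 2q^3 - q^4 + q^5 - q^6
V(D3) = q - q^2 + 2q^3 - q^4 + q^5 - q^6  (w +4, c 12, <D> = -A^-12 + A^-8 - A^-4 + 2 - A^4 + A^8)
V(D4) = q - q^2 + 2q^3 - q^4 + q^5 - q^6  (w +4, c 10, <D> = -A^-12 + A^-8 - A^-4 + 2 - A^4 + A^8)
why: all 4 diagrams share one V(q), hence one class


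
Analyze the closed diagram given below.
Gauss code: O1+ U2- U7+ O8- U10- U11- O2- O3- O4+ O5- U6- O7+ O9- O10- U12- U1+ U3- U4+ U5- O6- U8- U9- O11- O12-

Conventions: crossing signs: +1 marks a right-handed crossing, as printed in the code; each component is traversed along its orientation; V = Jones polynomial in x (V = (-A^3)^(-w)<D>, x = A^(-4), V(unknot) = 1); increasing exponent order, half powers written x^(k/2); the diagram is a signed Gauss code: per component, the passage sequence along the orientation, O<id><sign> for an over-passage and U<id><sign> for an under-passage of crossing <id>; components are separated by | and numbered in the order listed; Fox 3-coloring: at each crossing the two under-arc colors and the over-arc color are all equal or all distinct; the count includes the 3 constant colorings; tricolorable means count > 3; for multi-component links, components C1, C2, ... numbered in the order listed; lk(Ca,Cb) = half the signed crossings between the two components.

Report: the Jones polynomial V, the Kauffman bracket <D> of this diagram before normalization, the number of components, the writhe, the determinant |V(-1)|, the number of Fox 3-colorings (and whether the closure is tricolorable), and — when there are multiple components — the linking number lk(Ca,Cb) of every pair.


Jones polynomial: V(x) = x^-8 - 2x^-7 + x^-6 - 2x^-5 + 2x^-4 + x^-2
<D> = A^-10 + 2A^-2 - 2A^2 + A^6 - 2A^10 + A^14; writhe -6
components 1, writhe -6 (12 crossings)
3-colorings: 27 of 3^12, det 9 — tricolorable
note: det 9 = |V(-1)|; divisible by 3, so tricolorable


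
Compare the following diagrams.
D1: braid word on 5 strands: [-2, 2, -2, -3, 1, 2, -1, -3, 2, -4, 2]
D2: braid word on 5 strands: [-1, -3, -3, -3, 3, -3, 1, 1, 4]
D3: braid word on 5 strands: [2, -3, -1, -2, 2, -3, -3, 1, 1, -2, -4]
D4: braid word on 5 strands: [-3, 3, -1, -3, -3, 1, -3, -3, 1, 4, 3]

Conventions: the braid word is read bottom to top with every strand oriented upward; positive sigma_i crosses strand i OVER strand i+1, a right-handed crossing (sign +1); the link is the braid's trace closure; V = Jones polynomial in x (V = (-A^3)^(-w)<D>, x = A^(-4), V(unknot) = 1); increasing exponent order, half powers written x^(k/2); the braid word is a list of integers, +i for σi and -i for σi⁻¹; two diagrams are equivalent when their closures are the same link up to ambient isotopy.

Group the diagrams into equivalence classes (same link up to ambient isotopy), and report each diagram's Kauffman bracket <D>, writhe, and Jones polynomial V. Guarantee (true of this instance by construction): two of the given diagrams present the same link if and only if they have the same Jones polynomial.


equivalence classes: {D1} | {D2, D3, D4}
D1 (bracket A^-1 + A^7; 11 crossings at w = -1): V = -x^(-5/2) - x^(-1/2)
D2 (bracket A^-1 + A^3 + A^7 - A^15; 9 crossings at w = -1): V = x^(-9/2) - x^(-5/2) - x^(-3/2) - x^(-1/2)
D3 (bracket A^-7 + A^-3 + A - A^9; 11 crossings at w = -3): V = x^(-9/2) - x^(-5/2) - x^(-3/2) - x^(-1/2)
V(D4) = x^(-9/2) - x^(-5/2) - x^(-3/2) - x^(-1/2)  (w -1, c 11, <D> = A^-1 + A^3 + A^7 - A^15)
key observation: 2 classes among 4 diagrams; unequal V(x) rules out equality


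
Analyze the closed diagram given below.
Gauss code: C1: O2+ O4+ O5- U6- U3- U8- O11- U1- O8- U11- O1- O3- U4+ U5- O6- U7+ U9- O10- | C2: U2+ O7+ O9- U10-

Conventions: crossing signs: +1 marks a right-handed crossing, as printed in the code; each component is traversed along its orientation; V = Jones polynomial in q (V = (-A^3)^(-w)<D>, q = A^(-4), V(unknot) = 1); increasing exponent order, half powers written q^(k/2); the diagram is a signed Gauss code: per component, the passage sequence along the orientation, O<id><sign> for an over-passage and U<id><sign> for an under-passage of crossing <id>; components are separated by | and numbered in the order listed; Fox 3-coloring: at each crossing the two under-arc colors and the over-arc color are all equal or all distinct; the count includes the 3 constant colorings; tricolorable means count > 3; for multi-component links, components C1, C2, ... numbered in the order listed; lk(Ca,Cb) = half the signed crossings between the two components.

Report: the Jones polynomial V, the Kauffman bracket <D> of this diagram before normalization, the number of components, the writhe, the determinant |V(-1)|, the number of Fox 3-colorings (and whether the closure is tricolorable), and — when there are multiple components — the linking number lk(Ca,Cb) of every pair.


V = q^(-9/2) - q^(-5/2) - q^(-3/2) - q^(-1/2)
<D> = A^-13 + A^-9 + A^-5 - A^3 (w = -5)
2 components over 11 crossings, w = -5
lk(C1,C2): 0
27 Fox colorings among 3^11, |V(-1)| = 0: tricolorable
why: the span of V is 4, within the link bound 11 + 2 - 1


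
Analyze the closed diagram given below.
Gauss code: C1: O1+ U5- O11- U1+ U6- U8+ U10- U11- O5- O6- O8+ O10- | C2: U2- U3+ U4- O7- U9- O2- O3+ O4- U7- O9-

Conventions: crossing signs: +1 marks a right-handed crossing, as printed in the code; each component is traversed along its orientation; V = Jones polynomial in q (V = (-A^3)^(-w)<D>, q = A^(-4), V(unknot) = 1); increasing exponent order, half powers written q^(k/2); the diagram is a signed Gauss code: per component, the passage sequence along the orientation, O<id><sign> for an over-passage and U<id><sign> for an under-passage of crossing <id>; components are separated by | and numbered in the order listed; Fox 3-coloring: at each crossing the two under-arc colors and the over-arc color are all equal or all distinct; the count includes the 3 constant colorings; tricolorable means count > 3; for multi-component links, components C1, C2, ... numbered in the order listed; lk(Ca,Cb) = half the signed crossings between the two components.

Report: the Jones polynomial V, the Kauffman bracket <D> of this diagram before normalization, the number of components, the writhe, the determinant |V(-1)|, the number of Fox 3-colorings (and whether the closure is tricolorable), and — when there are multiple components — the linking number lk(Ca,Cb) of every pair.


Jones polynomial: V(q) = q^(-9/2) - q^(-5/2) - q^(-3/2) - q^(-1/2)
<D> = A^-13 + A^-9 + A^-5 - A^3; writhe -5
components 2, writhe -5 (11 crossings)
linking number lk(C1,C2) = 0
3-colorings: 27 of 3^11, det 0 — tricolorable
note: every pair of the 2 components has lk = 0


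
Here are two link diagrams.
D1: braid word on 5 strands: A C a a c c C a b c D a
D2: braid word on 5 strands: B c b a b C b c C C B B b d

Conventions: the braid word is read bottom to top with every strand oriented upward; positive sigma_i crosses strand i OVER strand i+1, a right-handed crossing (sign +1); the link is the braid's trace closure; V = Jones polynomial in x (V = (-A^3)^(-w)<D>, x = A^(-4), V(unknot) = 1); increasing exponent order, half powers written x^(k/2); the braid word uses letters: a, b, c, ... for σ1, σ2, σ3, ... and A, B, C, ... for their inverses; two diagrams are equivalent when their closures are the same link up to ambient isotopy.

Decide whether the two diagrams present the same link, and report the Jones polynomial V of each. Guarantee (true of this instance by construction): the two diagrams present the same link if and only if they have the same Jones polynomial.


equivalent: no
V(D1) = x + x^3 - x^4  (w +4, c 12, <D> = -A^-4 + 1 + A^8)
V(D2) = -x^-3 + 2x^-2 - 2x^-1 + 3 - 2x + 2x^2 - x^3  (w +2, c 14, <D> = -A^-6 + 2A^-2 - 2A^2 + 3A^6 - 2A^10 + 2A^14 - A^18)
why: 2 classes among 2 diagrams; unequal V(x) rules out equality


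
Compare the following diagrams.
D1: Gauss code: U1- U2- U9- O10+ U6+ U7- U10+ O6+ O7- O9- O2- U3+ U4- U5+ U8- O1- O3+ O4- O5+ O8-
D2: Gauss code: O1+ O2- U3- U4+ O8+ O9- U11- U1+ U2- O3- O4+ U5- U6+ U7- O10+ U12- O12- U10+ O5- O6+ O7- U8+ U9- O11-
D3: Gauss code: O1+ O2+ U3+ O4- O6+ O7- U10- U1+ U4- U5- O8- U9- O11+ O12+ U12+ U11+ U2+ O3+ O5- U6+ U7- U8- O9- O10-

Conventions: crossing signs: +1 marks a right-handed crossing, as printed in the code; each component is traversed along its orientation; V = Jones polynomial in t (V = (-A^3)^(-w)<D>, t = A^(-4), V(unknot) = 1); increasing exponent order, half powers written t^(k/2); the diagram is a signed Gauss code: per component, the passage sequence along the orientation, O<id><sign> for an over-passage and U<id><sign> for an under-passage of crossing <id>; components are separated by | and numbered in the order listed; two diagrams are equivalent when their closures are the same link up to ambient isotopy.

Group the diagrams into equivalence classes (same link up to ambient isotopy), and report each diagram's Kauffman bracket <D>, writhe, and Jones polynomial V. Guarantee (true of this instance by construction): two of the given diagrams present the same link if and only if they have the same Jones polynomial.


equivalence classes: {D1, D2, D3}
D1 (bracket A^-6; 10 crossings at w = -2): V = 1
V(D2) = 1  [12 crossings, <D> = A^-6, w = -2]
V(D3) = 1  [12 crossings, <D> = 1, w = 0]
key observation: one V(t) for all 3 diagrams — one class (guaranteed)


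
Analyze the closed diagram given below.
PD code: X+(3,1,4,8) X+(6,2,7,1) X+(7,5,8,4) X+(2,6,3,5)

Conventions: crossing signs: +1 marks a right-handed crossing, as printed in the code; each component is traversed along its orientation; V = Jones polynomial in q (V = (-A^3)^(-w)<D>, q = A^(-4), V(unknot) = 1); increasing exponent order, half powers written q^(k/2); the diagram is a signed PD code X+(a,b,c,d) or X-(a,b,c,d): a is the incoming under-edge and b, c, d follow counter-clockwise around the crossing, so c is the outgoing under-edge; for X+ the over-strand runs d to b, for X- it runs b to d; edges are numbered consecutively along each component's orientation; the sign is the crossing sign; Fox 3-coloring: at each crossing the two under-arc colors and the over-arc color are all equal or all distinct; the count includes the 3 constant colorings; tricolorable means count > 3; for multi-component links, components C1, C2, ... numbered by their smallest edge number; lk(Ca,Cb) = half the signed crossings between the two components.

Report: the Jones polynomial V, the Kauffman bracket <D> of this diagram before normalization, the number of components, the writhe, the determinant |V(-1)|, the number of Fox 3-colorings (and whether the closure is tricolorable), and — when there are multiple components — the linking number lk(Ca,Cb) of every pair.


V(q) = q + q^3 - q^4
bracket: -A^-4 + 1 + A^8, w = +4
1 component, writhe +4, over 4 crossings
det 3, colorings 9 of 3^4 — tricolorable
observation: det 3 = |V(-1)|; divisible by 3, so tricolorable


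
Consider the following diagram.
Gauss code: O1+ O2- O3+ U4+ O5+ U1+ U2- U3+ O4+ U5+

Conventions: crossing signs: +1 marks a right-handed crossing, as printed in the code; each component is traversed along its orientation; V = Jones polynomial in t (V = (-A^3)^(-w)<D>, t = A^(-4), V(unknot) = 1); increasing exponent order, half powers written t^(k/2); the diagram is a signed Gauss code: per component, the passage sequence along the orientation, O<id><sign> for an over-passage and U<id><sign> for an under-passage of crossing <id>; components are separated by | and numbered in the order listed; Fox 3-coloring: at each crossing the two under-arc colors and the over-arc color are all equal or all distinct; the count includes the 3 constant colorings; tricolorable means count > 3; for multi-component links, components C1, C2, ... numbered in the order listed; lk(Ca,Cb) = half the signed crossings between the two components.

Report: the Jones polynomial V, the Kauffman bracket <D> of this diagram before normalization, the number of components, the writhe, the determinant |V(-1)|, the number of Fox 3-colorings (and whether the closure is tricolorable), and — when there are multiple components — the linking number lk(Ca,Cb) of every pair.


V = t + t^3 - t^4
<D> = A^-7 - A^-3 - A^5 (w = +3)
1 component over 5 crossings, w = +3
9 Fox colorings among 3^5, |V(-1)| = 3: tricolorable
why: w = +3 shifts under R1 moves; the (-A^3)^(-3) factor cancels that in V


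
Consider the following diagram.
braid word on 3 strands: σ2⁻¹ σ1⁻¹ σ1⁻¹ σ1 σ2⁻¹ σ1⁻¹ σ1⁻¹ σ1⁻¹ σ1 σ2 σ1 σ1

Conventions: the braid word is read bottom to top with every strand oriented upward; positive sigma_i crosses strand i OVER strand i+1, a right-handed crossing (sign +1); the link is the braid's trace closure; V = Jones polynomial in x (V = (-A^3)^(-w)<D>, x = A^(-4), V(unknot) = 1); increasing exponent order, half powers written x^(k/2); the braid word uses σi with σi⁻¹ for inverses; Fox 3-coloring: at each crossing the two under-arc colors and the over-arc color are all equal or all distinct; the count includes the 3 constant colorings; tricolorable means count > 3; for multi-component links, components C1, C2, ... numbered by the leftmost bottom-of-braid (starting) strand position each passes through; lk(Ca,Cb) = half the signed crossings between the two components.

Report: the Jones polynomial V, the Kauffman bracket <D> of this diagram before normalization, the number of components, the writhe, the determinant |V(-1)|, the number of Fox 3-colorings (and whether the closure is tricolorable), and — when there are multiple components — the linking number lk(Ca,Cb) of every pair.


Jones polynomial: V(x) = -x^-4 + x^-3 + x^-1
<D> = A^-2 + A^6 - A^10; writhe -2
components 1, writhe -2 (12 crossings)
3-colorings: 9 of 3^12, det 3 — tricolorable
note: free reduction leaves σ2⁻¹ σ1⁻¹ σ2⁻¹ σ1⁻¹ σ1⁻¹ σ2 σ1 σ1 of the original 12 letters


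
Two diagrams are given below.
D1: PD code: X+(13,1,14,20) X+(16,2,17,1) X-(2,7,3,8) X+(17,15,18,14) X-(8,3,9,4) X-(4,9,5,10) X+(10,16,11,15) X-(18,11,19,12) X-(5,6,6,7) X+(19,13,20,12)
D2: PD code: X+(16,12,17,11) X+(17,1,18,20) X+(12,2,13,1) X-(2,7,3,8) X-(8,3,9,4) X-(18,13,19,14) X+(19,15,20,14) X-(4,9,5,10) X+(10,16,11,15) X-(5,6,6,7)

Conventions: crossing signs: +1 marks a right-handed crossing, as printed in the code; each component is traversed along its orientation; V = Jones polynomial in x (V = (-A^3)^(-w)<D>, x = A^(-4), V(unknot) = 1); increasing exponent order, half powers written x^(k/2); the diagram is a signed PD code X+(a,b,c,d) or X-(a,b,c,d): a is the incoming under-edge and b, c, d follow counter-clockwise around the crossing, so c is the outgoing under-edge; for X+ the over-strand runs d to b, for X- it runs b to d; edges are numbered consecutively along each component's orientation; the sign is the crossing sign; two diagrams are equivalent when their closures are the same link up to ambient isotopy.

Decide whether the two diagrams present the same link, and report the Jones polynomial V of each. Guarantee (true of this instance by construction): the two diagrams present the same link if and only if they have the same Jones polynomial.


same link: yes
V(D1) = -x^-3 + x^-2 - x^-1 + 3 - x + x^2 - x^3  [10 crossings, <D> = -A^-12 + A^-8 - A^-4 + 3 - A^4 + A^8 - A^12, w = 0]
V(D2) = -x^-3 + x^-2 - x^-1 + 3 - x + x^2 - x^3  [10 crossings, <D> = -A^-12 + A^-8 - A^-4 + 3 - A^4 + A^8 - A^12, w = 0]
insight: from 10 to 10 crossings by R-moves: one link, two diagrams


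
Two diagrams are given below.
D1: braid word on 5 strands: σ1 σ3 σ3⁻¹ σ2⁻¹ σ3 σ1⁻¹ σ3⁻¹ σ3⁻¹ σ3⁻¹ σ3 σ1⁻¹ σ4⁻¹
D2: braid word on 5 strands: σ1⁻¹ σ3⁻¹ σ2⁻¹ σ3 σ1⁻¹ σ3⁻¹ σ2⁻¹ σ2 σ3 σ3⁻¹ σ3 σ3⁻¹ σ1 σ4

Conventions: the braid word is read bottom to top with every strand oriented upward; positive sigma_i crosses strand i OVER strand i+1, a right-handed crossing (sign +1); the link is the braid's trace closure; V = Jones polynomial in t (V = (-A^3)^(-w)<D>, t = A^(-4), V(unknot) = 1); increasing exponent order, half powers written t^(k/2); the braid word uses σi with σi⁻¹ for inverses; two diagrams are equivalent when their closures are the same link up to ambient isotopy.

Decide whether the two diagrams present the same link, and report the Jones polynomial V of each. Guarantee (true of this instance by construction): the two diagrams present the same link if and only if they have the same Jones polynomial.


equivalent: yes
D1 (bracket A^-12; 12 crossings at w = -4): V = 1
V(D2) = 1  [14 crossings, <D> = A^-6, w = -2]
observation: all 2 diagrams share one V(t), hence one class


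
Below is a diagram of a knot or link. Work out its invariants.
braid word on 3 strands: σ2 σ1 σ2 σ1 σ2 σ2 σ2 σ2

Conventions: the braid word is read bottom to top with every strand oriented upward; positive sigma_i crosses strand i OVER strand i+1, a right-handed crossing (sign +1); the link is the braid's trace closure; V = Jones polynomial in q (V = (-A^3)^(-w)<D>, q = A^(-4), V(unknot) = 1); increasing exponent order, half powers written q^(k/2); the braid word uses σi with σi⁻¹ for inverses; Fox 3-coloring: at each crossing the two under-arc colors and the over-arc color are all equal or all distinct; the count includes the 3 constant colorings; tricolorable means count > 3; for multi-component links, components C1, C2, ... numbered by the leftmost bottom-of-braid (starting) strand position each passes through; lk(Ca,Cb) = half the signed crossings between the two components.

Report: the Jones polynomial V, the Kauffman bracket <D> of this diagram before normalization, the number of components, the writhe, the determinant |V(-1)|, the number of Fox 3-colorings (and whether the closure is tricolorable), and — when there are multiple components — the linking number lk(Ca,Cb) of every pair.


V = q^3 + q^5 - q^6 + q^7 - q^8 + q^9 - q^10
<D> = -A^-16 + A^-12 - A^-8 + A^-4 - 1 + A^4 + A^12 (w = +8)
1 component over 8 crossings, w = +8
3 Fox colorings among 3^8, |V(-1)| = 7: not tricolorable
why: w = +8 (over 8 crossings) is diagram-only; (-A^3)^(-8) removes it from V


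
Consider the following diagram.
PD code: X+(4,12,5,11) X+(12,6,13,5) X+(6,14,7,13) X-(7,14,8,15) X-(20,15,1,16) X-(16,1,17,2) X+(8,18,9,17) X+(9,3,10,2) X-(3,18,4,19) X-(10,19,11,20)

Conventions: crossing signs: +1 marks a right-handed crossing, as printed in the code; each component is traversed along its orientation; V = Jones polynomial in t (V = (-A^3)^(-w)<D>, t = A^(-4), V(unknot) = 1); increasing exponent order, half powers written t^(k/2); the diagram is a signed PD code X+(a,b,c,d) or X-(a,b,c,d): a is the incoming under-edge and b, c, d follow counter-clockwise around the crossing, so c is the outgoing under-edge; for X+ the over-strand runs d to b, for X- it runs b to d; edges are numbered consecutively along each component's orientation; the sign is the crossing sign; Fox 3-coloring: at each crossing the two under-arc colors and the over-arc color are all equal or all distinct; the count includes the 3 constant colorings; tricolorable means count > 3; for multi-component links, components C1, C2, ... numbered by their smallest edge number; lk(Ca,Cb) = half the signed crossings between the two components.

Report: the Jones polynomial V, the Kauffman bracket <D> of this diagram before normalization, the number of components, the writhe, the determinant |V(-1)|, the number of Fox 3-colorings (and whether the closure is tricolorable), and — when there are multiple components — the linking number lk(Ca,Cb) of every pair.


V = -t^-3 + t^-2 - t^-1 + 3 - t + t^2 - t^3
<D> = -A^-12 + A^-8 - A^-4 + 3 - A^4 + A^8 - A^12 (w = 0)
1 component over 10 crossings, w = 0
27 Fox colorings among 3^10, |V(-1)| = 9: tricolorable
why: palindromic: swapping t for 1/t fixes V


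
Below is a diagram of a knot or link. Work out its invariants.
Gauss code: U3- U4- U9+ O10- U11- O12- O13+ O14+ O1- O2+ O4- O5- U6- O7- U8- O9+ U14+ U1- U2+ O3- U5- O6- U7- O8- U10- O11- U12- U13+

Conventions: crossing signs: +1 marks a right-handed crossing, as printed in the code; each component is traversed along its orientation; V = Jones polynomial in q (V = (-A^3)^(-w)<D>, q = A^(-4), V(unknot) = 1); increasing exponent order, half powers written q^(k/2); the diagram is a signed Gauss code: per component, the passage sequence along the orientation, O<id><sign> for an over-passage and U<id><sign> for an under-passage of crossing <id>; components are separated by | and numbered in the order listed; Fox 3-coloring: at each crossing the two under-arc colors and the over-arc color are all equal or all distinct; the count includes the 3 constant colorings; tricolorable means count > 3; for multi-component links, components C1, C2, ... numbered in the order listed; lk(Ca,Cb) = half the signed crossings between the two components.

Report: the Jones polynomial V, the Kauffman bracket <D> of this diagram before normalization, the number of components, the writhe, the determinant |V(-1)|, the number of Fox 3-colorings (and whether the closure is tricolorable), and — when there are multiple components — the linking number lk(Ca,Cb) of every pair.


Jones polynomial: V(q) = q^-8 - 2q^-7 + q^-6 - 2q^-5 + 2q^-4 + q^-2
<D> = A^-10 + 2A^-2 - 2A^2 + A^6 - 2A^10 + A^14; writhe -6
components 1, writhe -6 (14 crossings)
3-colorings: 27 of 3^14, det 9 — tricolorable
note: the span of V is 6, forcing >= 6 crossings in any diagram


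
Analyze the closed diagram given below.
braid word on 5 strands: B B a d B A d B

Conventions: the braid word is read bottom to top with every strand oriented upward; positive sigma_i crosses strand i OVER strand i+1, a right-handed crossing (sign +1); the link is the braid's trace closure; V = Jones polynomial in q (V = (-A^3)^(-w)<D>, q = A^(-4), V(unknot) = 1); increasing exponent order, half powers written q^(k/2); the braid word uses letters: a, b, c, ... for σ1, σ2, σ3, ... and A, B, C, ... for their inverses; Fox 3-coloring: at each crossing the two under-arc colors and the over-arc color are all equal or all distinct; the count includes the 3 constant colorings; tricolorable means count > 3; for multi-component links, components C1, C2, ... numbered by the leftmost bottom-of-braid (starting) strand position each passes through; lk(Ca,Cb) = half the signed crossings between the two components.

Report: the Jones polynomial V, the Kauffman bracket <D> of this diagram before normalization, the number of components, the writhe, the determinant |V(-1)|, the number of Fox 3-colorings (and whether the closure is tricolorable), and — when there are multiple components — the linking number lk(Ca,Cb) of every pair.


V = -q^-4 + q^-1 + 2 + q + q^2
<D> = A^-14 + A^-10 + 2A^-6 + A^-2 - A^10 (w = -2)
3 components over 8 crossings, w = -2
lk(C1,C2): 0
lk(C1,C3) = 0
linking number lk(C2,C3) = +1
27 Fox colorings among 3^8, |V(-1)| = 0: tricolorable
why: w = -2 shifts under R1 moves; the (-A^3)^(2) factor cancels that in V


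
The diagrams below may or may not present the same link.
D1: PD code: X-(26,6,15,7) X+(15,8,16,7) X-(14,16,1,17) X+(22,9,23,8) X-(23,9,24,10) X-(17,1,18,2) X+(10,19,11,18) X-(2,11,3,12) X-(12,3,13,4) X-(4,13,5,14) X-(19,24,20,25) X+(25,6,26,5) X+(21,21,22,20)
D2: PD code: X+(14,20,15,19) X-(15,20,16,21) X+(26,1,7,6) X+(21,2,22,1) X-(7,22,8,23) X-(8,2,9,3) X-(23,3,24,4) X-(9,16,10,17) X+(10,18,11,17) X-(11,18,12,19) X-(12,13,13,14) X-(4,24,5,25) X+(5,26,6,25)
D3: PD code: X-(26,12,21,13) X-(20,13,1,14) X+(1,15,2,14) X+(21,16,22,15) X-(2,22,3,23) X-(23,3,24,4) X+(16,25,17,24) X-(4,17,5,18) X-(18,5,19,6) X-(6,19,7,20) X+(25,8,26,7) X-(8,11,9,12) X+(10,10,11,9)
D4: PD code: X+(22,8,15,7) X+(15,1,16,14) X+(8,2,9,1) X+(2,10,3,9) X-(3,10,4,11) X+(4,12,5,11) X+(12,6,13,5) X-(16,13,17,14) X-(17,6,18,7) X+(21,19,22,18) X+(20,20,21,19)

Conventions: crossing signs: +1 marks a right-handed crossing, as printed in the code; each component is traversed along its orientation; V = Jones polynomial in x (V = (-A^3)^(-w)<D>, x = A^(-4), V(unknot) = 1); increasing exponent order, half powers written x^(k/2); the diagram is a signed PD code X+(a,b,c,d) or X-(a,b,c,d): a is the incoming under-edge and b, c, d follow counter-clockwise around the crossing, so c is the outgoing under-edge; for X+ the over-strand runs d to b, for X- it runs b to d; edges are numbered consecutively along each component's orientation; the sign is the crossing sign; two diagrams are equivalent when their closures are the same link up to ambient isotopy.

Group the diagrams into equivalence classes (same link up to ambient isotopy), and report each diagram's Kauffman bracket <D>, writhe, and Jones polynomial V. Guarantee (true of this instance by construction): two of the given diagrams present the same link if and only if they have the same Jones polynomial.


equivalence classes: {D1, D3} | {D2} | {D4}
D1 (bracket A^-11 - A^-7 + 3A^-3 - 2A + 3A^5 - 3A^9 + 2A^13 - A^17; 13 crossings at w = -3): V = x^(-13/2) - 2x^(-11/2) + 3x^(-9/2) - 3x^(-7/2) + 2x^(-5/2) - 3x^(-3/2) + x^(-1/2) - x^(1/2)
D2 (bracket A^-11 + A^-7; 13 crossings at w = -3): V = -x^(-1/2) - x^(1/2)
V(D3) = x^(-13/2) - 2x^(-11/2) + 3x^(-9/2) - 3x^(-7/2) + 2x^(-5/2) - 3x^(-3/2) + x^(-1/2) - x^(1/2)  (w -3, c 13, <D> = A^-11 - A^-7 + 3A^-3 - 2A + 3A^5 - 3A^9 + 2A^13 - A^17)
V(D4) = -x^(1/2) - x^(3/2) - x^(5/2) + x^(9/2)  (w +5, c 11, <D> = -A^-3 + A^5 + A^9 + A^13)
key observation: 3 classes among 4 diagrams; unequal V(x) rules out equality
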